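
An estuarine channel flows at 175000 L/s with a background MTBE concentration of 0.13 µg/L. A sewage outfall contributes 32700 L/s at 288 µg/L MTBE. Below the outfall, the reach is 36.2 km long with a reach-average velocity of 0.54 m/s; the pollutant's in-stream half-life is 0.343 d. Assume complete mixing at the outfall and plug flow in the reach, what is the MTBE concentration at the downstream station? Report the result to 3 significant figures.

After mixing, C = (175000·0.1300 + 32700·288.0) / 207700 = 9440000/207700 = 45.45 µg/L.
Travel time t = 36.2·1000 / 0.54 = 67040 s = 18.62 h.
Half-life 0.343 d → k = ln 2 / 0.343 = 2.021 d⁻¹.
First-order decay: C = 45.45·exp(−k·t) = 45.45·0.2085 = 9.475 µg/L.

9.48 µg/L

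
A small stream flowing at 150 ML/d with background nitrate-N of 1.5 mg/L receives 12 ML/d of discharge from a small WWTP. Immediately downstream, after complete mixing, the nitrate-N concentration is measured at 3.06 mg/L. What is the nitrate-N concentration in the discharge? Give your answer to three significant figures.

Mass balance: 150.0·1.500 + 12.00·Cₑ = 162.0·3.060
→ Cₑ = (162.0·3.060 − 150.0·1.500) / 12.00 = 22.56 mg/L.

22.6 mg/L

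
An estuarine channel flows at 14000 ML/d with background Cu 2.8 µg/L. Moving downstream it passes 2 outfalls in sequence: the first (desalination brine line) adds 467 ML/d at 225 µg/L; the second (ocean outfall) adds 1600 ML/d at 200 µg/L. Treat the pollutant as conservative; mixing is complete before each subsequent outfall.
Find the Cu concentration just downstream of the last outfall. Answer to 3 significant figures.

28.9 µg/L

After outfall 1: Q = 14000 + 467.0 = 14470 ML/d; C = (14000·2.800 + 467.0·225.0)/14470 = 9.973 µg/L.
After outfall 2: Q = 14470 + 1600 = 16070 ML/d; C = (14470·9.973 + 1600·200.0)/16070 = 28.90 µg/L.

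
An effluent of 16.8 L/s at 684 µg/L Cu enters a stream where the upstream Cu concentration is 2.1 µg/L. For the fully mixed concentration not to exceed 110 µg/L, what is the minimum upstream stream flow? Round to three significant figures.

89.4 L/s

Set C_mix = 110: (Q·2.100 + 16.80·684.0) / (Q + 16.80) = 110
→ Q = 16.80·(684.0 − 110)/(110 − 2.100) = 89.37 L/s.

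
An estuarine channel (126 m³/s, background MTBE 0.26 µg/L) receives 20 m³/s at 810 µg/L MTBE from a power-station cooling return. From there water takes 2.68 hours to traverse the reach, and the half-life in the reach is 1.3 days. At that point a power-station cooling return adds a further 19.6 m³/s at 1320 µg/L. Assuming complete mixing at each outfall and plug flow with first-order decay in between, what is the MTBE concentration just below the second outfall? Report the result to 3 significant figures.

249 µg/L

After mixing, C = (126.0·0.2600 + 20.00·810.0) / 146.0 = 16230/146.0 = 111.2 µg/L; combined flow 146.0 m³/s.
Half-life 1.3 d → k = ln 2 / 1.3 = 0.5332 d⁻¹.
Decay over the reach: 111.2·exp(−kt) = 111.2·0.9422 = 104.8 µg/L.
At the second outfall, C = (146.0·104.8 + 19.60·1320) / (146.0 + 19.60) = 248.6 µg/L.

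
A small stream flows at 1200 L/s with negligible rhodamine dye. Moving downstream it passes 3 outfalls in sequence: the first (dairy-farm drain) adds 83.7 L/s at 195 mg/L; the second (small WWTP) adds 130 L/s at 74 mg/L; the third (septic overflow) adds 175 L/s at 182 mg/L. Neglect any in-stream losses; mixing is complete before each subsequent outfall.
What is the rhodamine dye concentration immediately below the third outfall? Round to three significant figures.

After outfall 1: Q = 1200 + 83.70 = 1284 L/s; C = (1200·0 + 83.70·195.0)/1284 = 12.71 mg/L.
After outfall 2: Q = 1284 + 130.0 = 1414 L/s; C = (1284·12.71 + 130.0·74.00)/1414 = 18.35 mg/L.
After outfall 3: Q = 1414 + 175.0 = 1589 L/s; C = (1414·18.35 + 175.0·182.0)/1589 = 36.38 mg/L.

36.4 mg/L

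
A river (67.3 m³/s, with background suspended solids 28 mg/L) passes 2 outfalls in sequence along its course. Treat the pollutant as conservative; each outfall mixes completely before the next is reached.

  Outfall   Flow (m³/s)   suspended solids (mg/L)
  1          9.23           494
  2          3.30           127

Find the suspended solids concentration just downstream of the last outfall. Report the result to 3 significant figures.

86.0 mg/L

Below outfall 1: Q → 76.53 m³/s, C = (67.30·28.00 + 9.230·494.0)/76.53 = 84.20 mg/L.
Below outfall 2: Q → 79.83 m³/s, C = (76.53·84.20 + 3.300·127.0)/79.83 = 85.97 mg/L.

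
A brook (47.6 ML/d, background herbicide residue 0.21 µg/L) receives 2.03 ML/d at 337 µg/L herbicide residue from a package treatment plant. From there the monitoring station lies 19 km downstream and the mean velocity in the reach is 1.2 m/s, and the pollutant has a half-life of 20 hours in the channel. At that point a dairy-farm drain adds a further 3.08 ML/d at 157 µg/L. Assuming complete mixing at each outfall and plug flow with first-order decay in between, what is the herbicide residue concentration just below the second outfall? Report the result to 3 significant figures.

Mixed concentration C = ΣQC/ΣQ = (47.60·0.2100 + 2.030·337.0) / 49.63 = 694.1/49.63 = 13.99 µg/L; combined flow 49.63 ML/d.
Travel time t = 19·1000 / 1.2 = 15830 s = 4.398 h.
Half-life 20 h → k = ln 2 / 20 = 0.03466 h⁻¹ = 0.8318 d⁻¹.
Decay over the reach: 13.99·exp(−kt) = 13.99·0.8586 = 12.01 µg/L.
At the second outfall, C = (49.63·12.01 + 3.080·157.0) / (49.63 + 3.080) = 20.48 µg/L.

20.5 µg/L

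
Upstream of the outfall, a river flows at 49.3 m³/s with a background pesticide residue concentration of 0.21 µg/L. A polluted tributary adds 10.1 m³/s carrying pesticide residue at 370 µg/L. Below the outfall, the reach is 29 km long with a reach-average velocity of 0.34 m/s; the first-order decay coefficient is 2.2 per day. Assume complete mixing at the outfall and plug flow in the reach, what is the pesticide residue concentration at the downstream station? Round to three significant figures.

Conservation of mass: C = (49.30·0.2100 + 10.10·370.0) / 59.40 = 3747/59.40 = 63.09 µg/L.
Travel time t = 29·1000 / 0.34 = 85290 s = 23.69 h.
First-order decay: C = 63.09·exp(−k·t) = 63.09·0.1140 = 7.190 µg/L.

7.19 µg/L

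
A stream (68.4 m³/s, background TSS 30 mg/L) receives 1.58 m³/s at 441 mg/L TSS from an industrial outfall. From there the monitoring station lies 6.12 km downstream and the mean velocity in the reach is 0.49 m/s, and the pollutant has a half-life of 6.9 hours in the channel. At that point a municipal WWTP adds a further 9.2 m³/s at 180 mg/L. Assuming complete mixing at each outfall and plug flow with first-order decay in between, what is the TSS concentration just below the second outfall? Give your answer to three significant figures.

After mixing, C = (68.40·30.00 + 1.580·441.0) / 69.98 = 2749/69.98 = 39.28 mg/L; combined flow 69.98 m³/s.
Travel time t = 6.12·1000 / 0.49 = 12490 s = 3.469 h.
Half-life 6.9 h → k = ln 2 / 6.9 = 0.1005 h⁻¹ = 2.411 d⁻¹.
After decay, C = 39.28 × e^(−kt) = 39.28 × 0.7057 = 27.72 mg/L.
At the second outfall, C = (69.98·27.72 + 9.200·180.0) / (69.98 + 9.200) = 45.41 mg/L.

45.4 mg/L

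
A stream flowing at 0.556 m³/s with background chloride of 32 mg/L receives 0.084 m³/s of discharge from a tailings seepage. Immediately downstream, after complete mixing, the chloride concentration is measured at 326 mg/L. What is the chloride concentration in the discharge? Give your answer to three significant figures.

Mass balance: 0.5560·32.00 + 0.08400·Cₑ = 0.6400·326.0
→ Cₑ = (0.6400·326.0 − 0.5560·32.00) / 0.08400 = 2272 mg/L.

2270 mg/L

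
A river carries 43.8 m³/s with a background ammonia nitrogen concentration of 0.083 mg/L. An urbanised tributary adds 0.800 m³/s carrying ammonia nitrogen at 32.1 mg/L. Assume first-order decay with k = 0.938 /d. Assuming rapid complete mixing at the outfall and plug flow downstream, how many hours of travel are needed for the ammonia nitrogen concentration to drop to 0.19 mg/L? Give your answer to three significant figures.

Conservation of mass: C = (43.80·0.08300 + 0.8000·32.10) / 44.60 = 29.32/44.60 = 0.6573 mg/L.
0.6573·exp(−k·t) = 0.19 → t = ln(0.6573/0.19)/k = 114300 s = 31.76 h.

31.8 h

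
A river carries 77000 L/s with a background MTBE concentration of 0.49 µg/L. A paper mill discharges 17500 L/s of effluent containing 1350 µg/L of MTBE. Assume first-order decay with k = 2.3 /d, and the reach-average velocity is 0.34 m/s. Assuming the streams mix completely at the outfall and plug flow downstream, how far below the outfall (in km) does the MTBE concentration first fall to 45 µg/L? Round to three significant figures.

Mixed concentration C = ΣQC/ΣQ = (77000·0.4900 + 17500·1350) / 94500 = 23660000/94500 = 250.4 µg/L.
Set 250.4·exp(−k·t) = 45 → t = ln(250.4/45)/k = 64480 s = 17.91 h.
Distance = v·t = 0.34·64480 = 21920 m = 21.92 km.

21.9 km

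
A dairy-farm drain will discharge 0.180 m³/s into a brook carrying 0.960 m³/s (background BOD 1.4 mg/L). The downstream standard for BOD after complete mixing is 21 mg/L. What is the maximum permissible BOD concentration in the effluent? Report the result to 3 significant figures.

126 mg/L

At the limit, (Qr·Cr + Qe·Cₑ)/(Qr + Qe) = 21:
Cₑ = (1.140·21 − 0.9600·1.400) / 0.1800 = 125.5 mg/L.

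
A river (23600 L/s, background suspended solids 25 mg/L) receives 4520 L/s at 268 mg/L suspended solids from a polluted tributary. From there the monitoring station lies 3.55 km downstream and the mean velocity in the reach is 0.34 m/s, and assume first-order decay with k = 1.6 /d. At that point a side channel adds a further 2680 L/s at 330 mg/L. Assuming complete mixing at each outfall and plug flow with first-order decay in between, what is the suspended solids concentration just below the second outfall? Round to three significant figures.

76.9 mg/L

Mixed concentration C = ΣQC/ΣQ = (23600·25.00 + 4520·268.0) / 28120 = 1801000/28120 = 64.06 mg/L; combined flow 28120 L/s.
Travel time t = 3.55·1000 / 0.34 = 10440 s = 2.900 h.
First-order decay: C = 64.06·exp(−k·t) = 64.06·0.8242 = 52.80 mg/L.
Second outfall: C = (28120·52.80 + 2680·330.0)/30800 = 76.92 mg/L.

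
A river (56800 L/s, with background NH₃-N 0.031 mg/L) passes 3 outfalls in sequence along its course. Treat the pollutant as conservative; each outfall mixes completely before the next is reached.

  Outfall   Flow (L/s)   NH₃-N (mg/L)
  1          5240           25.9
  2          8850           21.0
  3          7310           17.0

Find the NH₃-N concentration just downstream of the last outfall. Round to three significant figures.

5.72 mg/L

After outfall 1: Q = 56800 + 5240 = 62040 L/s; C = (56800·0.03100 + 5240·25.90)/62040 = 2.216 mg/L.
After outfall 2: Q = 62040 + 8850 = 70890 L/s; C = (62040·2.216 + 8850·21.00)/70890 = 4.561 mg/L.
After outfall 3: Q = 70890 + 7310 = 78200 L/s; C = (70890·4.561 + 7310·17.00)/78200 = 5.724 mg/L.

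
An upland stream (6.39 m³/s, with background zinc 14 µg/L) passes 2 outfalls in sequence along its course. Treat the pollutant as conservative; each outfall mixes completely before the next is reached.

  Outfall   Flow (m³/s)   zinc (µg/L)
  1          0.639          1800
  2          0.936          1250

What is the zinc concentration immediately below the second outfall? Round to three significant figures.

Below outfall 1: Q → 7.029 m³/s, C = (6.390·14.00 + 0.6390·1800)/7.029 = 176.4 µg/L.
Below outfall 2: Q → 7.965 m³/s, C = (7.029·176.4 + 0.9360·1250)/7.965 = 302.5 µg/L.

303 µg/L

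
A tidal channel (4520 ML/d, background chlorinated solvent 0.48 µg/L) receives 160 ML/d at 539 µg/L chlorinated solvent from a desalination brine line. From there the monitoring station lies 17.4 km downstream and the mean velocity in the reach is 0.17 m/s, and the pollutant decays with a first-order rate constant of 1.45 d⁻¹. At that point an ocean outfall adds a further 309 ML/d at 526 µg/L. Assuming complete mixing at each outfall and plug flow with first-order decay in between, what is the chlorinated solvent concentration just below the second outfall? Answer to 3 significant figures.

35.8 µg/L

Conservation of mass: C = (4520·0.4800 + 160.0·539.0) / 4680 = 88410/4680 = 18.89 µg/L; combined flow 4680 ML/d.
Travel time t = 17.4·1000 / 0.17 = 102400 s = 28.43 h.
Applying C = C₀e^(−kt): 18.89 × 0.1795 = 3.390 µg/L.
Second outfall: C = (4680·3.390 + 309.0·526.0)/4989 = 35.76 µg/L.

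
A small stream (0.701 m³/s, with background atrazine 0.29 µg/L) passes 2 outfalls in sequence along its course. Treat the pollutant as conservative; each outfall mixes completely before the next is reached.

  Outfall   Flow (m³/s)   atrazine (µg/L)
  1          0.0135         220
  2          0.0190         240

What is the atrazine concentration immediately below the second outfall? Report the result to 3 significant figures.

10.5 µg/L

Below outfall 1: Q → 0.7145 m³/s, C = (0.7010·0.2900 + 0.01350·220.0)/0.7145 = 4.441 µg/L.
Below outfall 2: Q → 0.7335 m³/s, C = (0.7145·4.441 + 0.01900·240.0)/0.7335 = 10.54 µg/L.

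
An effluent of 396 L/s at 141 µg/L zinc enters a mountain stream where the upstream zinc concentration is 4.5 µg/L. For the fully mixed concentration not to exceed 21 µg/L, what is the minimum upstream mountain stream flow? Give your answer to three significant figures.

2880 L/s

Set C_mix = 21: (Q·4.500 + 396.0·141.0) / (Q + 396.0) = 21
→ Q = 396.0·(141.0 − 21)/(21 − 4.500) = 2880 L/s.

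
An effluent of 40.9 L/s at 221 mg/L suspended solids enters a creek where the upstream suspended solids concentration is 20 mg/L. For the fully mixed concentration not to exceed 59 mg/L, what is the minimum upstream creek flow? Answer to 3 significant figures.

170 L/s

Set C_mix = 59: (Q·20.00 + 40.90·221.0) / (Q + 40.90) = 59
→ Q = 40.90·(221.0 − 59)/(59 − 20.00) = 169.9 L/s.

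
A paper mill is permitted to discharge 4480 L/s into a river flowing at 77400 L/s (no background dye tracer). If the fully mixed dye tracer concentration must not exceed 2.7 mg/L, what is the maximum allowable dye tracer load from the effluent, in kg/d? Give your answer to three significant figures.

Mass balance at the limit: 77400·0 + 4480·Cₑ = 81880·2.7 → Cₑ = 49.35 mg/L.
4480 L/s = 4.480 m³/s. Load = 4.480 m³/s × 49.35 g/m³ × 86 400 s/d = 19100 kg/d.

19100 kg/d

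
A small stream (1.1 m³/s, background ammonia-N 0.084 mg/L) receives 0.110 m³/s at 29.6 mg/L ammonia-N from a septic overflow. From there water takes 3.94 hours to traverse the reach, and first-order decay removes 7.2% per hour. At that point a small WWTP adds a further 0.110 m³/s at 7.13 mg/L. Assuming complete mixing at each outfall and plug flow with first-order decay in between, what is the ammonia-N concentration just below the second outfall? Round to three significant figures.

After mixing, C = (1.100·0.08400 + 0.1100·29.60) / 1.210 = 3.348/1.210 = 2.767 mg/L; combined flow 1.210 m³/s.
7.2%/h lost → k = −ln(1 − 0.072) = 0.07472 h⁻¹.
After decay, C = 2.767 × e^(−kt) = 2.767 × 0.7450 = 2.062 mg/L.
At the second outfall, C = (1.210·2.062 + 0.1100·7.130) / (1.210 + 0.1100) = 2.484 mg/L.

2.48 mg/L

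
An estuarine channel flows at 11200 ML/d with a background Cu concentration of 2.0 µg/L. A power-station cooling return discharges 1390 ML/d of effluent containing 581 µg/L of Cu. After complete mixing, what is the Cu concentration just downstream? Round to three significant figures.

65.9 µg/L

Flow-weighted average: C = (11200·2.000 + 1390·581.0) / 12590 = 830000/12590 = 65.92 µg/L.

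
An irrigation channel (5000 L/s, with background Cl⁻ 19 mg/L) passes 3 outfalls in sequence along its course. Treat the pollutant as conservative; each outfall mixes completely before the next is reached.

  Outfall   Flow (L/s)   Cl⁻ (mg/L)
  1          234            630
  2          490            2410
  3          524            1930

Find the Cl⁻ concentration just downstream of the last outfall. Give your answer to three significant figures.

390 mg/L

Outfall 1: combined Q = 5234 L/s; C = (5000·19.00 + 234.0·630.0)/5234 = 46.32 mg/L.
Outfall 2: combined Q = 5724 L/s; C = (5234·46.32 + 490.0·2410)/5724 = 248.7 mg/L.
Outfall 3: combined Q = 6248 L/s; C = (5724·248.7 + 524.0·1930)/6248 = 389.7 mg/L.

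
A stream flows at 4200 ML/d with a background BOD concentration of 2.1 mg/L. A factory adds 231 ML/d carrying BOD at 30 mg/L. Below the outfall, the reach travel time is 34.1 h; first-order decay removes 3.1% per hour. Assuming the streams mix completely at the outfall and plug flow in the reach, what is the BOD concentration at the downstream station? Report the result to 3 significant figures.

Mass balance: C = (4200·2.100 + 231.0·30.00) / 4431 = 15750/4431 = 3.555 mg/L.
3.1%/h lost → k = −ln(1 − 0.031) = 0.03149 h⁻¹.
Decay over the reach: 3.555·exp(−kt) = 3.555·0.3417 = 1.215 mg/L.

1.21 mg/L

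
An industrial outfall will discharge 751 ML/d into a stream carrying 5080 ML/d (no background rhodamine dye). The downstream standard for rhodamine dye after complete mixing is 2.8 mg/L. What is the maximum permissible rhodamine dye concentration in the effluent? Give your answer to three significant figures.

21.7 mg/L

At the limit, (Qr·Cr + Qe·Cₑ)/(Qr + Qe) = 2.8:
Cₑ = (5831·2.8 − 5080·0) / 751.0 = 21.74 mg/L.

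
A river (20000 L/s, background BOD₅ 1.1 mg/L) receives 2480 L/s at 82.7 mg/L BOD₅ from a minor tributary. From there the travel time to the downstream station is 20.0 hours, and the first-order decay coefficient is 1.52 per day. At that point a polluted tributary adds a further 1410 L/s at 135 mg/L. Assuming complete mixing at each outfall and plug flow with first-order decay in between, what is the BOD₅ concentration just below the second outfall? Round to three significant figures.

Conservation of mass: C = (20000·1.100 + 2480·82.70) / 22480 = 227100/22480 = 10.10 mg/L; combined flow 22480 L/s.
First-order decay: C = 10.10·exp(−k·t) = 10.10·0.2818 = 2.846 mg/L.
At the second outfall, C = (22480·2.846 + 1410·135.0) / (22480 + 1410) = 10.65 mg/L.

10.6 mg/L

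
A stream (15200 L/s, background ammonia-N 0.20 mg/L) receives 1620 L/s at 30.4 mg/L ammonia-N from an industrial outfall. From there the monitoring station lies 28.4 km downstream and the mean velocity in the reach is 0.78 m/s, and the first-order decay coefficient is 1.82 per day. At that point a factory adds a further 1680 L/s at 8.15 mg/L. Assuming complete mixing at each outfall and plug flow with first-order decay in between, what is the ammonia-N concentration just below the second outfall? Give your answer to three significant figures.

2.05 mg/L

Mixed concentration C = ΣQC/ΣQ = (15200·0.2000 + 1620·30.40) / 16820 = 52290/16820 = 3.109 mg/L; combined flow 16820 L/s.
Travel time t = 28.4·1000 / 0.78 = 36410 s = 10.11 h.
Applying C = C₀e^(−kt): 3.109 × 0.4644 = 1.444 mg/L.
At the second outfall, C = (16820·1.444 + 1680·8.150) / (16820 + 1680) = 2.053 mg/L.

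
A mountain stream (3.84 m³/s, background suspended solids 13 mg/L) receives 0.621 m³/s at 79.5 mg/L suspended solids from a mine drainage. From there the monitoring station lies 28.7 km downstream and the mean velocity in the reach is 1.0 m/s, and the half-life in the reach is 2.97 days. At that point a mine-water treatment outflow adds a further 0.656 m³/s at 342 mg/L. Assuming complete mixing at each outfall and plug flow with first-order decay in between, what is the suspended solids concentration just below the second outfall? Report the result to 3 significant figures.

Flow-weighted average: C = (3.840·13.00 + 0.6210·79.50) / 4.461 = 99.29/4.461 = 22.26 mg/L; combined flow 4.461 m³/s.
Travel time t = 28.7·1000 / 1.0 = 28700 s = 7.972 h.
Half-life 2.97 d → k = ln 2 / 2.97 = 0.2334 d⁻¹.
After decay, C = 22.26 × e^(−kt) = 22.26 × 0.9254 = 20.60 mg/L.
At the second outfall, C = (4.461·20.60 + 0.6560·342.0) / (4.461 + 0.6560) = 61.80 mg/L.

61.8 mg/L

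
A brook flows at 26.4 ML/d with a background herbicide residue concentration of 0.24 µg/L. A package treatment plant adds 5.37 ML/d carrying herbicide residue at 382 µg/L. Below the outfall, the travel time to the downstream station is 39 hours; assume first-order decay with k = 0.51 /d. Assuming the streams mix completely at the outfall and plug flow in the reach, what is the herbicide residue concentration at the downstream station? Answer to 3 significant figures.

28.3 µg/L

Flow-weighted average: C = (26.40·0.2400 + 5.370·382.0) / 31.77 = 2058/31.77 = 64.77 µg/L.
First-order decay: C = 64.77·exp(−k·t) = 64.77·0.4366 = 28.28 µg/L.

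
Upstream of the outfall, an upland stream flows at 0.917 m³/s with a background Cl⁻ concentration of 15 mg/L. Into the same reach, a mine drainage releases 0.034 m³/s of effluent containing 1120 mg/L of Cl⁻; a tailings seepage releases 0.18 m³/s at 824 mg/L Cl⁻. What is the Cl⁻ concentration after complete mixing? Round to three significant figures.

177 mg/L

Mixed concentration C = ΣQC/ΣQ = (0.9170·15.00 + 0.03400·1120 + 0.1800·824.0) / 1.131 = 200.2/1.131 = 177.0 mg/L.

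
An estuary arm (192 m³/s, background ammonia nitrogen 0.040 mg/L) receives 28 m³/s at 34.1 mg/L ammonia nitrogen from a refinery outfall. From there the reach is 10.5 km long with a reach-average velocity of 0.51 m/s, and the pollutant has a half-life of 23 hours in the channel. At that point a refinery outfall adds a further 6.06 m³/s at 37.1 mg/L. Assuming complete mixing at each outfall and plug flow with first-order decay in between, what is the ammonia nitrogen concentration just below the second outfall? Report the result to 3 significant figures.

4.58 mg/L

Mass balance: C = (192.0·0.04000 + 28.00·34.10) / 220.0 = 962.5/220.0 = 4.375 mg/L; combined flow 220.0 m³/s.
Travel time t = 10.5·1000 / 0.51 = 20590 s = 5.719 h.
Half-life 23 h → k = ln 2 / 23 = 0.03014 h⁻¹ = 0.7233 d⁻¹.
After decay, C = 4.375 × e^(−kt) = 4.375 × 0.8417 = 3.682 mg/L.
Second outfall: C = (220.0·3.682 + 6.060·37.10)/226.1 = 4.578 mg/L.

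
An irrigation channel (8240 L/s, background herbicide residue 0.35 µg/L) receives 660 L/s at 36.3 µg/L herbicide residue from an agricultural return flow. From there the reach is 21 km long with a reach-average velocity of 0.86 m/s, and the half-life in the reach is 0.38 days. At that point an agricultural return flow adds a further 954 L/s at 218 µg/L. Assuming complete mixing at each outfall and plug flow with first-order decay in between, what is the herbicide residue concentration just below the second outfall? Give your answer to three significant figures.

Mass balance: C = (8240·0.3500 + 660.0·36.30) / 8900 = 26840/8900 = 3.016 µg/L; combined flow 8900 L/s.
Travel time t = 21·1000 / 0.86 = 24420 s = 6.783 h.
Half-life 0.38 d → k = ln 2 / 0.38 = 1.824 d⁻¹.
Decay over the reach: 3.016·exp(−kt) = 3.016·0.5972 = 1.801 µg/L.
At the second outfall, C = (8900·1.801 + 954.0·218.0) / (8900 + 954.0) = 22.73 µg/L.

22.7 µg/L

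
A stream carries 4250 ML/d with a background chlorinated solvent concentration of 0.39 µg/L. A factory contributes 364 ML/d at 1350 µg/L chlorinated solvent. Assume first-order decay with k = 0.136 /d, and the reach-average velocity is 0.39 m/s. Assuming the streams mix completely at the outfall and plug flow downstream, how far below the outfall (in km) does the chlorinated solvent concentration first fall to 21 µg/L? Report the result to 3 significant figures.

403 km

After mixing, C = (4250·0.3900 + 364.0·1350) / 4614 = 493100/4614 = 106.9 µg/L.
Set 106.9·exp(−k·t) = 21 → t = ln(106.9/21)/k = 1034000 s = 287.1 h.
Distance = v·t = 0.39·1034000 = 403100 m = 403.1 km.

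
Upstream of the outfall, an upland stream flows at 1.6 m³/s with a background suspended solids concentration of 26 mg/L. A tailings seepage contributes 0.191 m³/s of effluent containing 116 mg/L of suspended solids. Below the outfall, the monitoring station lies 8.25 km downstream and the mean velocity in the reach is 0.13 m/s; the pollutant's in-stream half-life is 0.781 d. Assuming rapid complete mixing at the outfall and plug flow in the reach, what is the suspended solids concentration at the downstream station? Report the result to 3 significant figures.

Conservation of mass: C = (1.600·26.00 + 0.1910·116.0) / 1.791 = 63.76/1.791 = 35.60 mg/L.
Travel time t = 8.25·1000 / 0.13 = 63460 s = 17.63 h.
Half-life 0.781 d → k = ln 2 / 0.781 = 0.8875 d⁻¹.
After decay, C = 35.60 × e^(−kt) = 35.60 × 0.5211 = 18.55 mg/L.

18.5 mg/L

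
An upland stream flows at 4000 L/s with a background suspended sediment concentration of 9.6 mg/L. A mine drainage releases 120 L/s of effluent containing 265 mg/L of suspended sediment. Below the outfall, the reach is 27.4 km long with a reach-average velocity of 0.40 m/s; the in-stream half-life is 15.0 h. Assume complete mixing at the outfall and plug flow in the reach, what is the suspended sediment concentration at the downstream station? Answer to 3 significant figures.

7.07 mg/L

Conservation of mass: C = (4000·9.600 + 120.0·265.0) / 4120 = 70200/4120 = 17.04 mg/L.
Travel time t = 27.4·1000 / 0.40 = 68500 s = 19.03 h.
Half-life 15.0 h → k = ln 2 / 15.0 = 0.04621 h⁻¹ = 1.109 d⁻¹.
Decay over the reach: 17.04·exp(−kt) = 17.04·0.4151 = 7.073 mg/L.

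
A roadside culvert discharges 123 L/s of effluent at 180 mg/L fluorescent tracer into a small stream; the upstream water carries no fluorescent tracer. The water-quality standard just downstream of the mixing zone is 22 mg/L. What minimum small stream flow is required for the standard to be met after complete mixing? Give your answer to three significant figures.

883 L/s

Set C_mix = 22: (Q·0 + 123.0·180.0) / (Q + 123.0) = 22
→ Q = 123.0·(180.0 − 22)/(22 − 0) = 883.4 L/s.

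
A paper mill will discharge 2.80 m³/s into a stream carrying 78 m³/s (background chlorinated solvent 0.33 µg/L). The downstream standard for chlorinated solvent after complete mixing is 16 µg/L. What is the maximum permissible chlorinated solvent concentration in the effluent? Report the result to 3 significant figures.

At the limit, (Qr·Cr + Qe·Cₑ)/(Qr + Qe) = 16:
Cₑ = (80.80·16 − 78.00·0.3300) / 2.800 = 452.5 µg/L.

453 µg/L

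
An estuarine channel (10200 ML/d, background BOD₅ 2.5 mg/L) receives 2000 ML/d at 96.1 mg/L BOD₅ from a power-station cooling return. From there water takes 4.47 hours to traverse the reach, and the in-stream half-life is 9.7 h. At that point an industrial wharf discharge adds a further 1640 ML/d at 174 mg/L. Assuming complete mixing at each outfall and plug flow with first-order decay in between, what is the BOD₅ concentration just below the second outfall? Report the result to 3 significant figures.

32.0 mg/L

Mass balance: C = (10200·2.500 + 2000·96.10) / 12200 = 217700/12200 = 17.84 mg/L; combined flow 12200 ML/d.
Half-life 9.7 h → k = ln 2 / 9.7 = 0.07146 h⁻¹ = 1.715 d⁻¹.
After decay, C = 17.84 × e^(−kt) = 17.84 × 0.7266 = 12.97 mg/L.
Second outfall: C = (12200·12.97 + 1640·174.0)/13840 = 32.05 mg/L.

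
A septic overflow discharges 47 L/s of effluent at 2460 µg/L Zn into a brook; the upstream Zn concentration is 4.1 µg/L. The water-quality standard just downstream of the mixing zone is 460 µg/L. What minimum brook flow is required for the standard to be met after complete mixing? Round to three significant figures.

206 L/s

Set C_mix = 460: (Q·4.100 + 47.00·2460) / (Q + 47.00) = 460
→ Q = 47.00·(2460 − 460)/(460 − 4.100) = 206.2 L/s.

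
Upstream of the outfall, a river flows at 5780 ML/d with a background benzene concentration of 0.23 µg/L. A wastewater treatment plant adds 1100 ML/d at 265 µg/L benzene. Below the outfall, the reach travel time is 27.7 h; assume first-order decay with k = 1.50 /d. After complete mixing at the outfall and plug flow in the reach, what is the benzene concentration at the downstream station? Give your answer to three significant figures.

7.54 µg/L

Conservation of mass: C = (5780·0.2300 + 1100·265.0) / 6880 = 292800/6880 = 42.56 µg/L.
Decay over the reach: 42.56·exp(−kt) = 42.56·0.1771 = 7.536 µg/L.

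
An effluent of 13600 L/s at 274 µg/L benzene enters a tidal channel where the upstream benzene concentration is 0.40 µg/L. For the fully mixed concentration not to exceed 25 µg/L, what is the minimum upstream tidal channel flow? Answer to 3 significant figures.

Set C_mix = 25: (Q·0.4000 + 13600·274.0) / (Q + 13600) = 25
→ Q = 13600·(274.0 − 25)/(25 − 0.4000) = 137700 L/s.

138000 L/s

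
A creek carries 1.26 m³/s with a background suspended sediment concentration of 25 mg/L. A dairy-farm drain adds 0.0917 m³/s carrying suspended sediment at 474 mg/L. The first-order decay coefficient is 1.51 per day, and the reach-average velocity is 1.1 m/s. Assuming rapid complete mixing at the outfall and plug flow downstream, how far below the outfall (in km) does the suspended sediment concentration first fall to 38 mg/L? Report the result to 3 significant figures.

23.8 km

Mass balance: C = (1.260·25.00 + 0.09170·474.0) / 1.352 = 74.97/1.352 = 55.46 mg/L.
Set 55.46·exp(−k·t) = 38 → t = ln(55.46/38)/k = 21630 s = 6.009 h.
Distance = v·t = 1.1·21630 = 23800 m = 23.80 km.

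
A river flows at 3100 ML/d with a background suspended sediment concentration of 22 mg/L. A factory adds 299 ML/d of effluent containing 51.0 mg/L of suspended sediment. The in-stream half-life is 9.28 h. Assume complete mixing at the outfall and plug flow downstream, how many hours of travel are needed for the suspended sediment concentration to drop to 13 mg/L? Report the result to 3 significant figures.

8.51 h

Flow-weighted average: C = (3100·22.00 + 299.0·51.00) / 3399 = 83450/3399 = 24.55 mg/L.
Half-life 9.28 h → k = ln 2 / 9.28 = 0.07469 h⁻¹ = 1.793 d⁻¹.
24.55·exp(−k·t) = 13 → t = ln(24.55/13)/k = 30640 s = 8.512 h.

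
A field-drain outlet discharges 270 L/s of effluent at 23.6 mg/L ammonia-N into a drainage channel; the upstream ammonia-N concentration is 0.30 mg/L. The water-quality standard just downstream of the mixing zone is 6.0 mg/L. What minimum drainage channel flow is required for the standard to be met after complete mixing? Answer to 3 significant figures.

Set C_mix = 6.0: (Q·0.3000 + 270.0·23.60) / (Q + 270.0) = 6.0
→ Q = 270.0·(23.60 − 6.0)/(6.0 − 0.3000) = 833.7 L/s.

834 L/s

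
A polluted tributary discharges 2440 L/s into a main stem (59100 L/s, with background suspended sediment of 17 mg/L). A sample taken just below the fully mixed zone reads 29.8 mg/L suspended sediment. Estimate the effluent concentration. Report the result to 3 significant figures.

Mass balance: 59100·17.00 + 2440·Cₑ = 61540·29.80
→ Cₑ = (61540·29.80 − 59100·17.00) / 2440 = 339.8 mg/L.

340 mg/L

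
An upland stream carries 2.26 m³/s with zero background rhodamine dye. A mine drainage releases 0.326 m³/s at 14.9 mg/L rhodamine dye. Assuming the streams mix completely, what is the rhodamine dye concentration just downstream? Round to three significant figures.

1.88 mg/L

Mixed concentration C = ΣQC/ΣQ = (2.260·0 + 0.3260·14.90) / 2.586 = 4.857/2.586 = 1.878 mg/L.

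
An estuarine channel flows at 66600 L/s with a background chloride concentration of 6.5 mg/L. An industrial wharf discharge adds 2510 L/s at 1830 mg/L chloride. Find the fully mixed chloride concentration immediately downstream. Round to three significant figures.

72.7 mg/L

Flow-weighted average: C = (66600·6.500 + 2510·1830) / 69110 = 5026000/69110 = 72.73 mg/L.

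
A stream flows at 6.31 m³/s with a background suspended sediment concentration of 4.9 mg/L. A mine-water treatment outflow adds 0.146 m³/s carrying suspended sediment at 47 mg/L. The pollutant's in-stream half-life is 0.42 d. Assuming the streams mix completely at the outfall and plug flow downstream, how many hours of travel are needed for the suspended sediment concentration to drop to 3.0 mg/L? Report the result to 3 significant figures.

9.72 h

Flow-weighted average: C = (6.310·4.900 + 0.1460·47.00) / 6.456 = 37.78/6.456 = 5.852 mg/L.
Half-life 0.42 d → k = ln 2 / 0.42 = 1.650 d⁻¹.
5.852·exp(−k·t) = 3.0 → t = ln(5.852/3.0)/k = 34980 s = 9.717 h.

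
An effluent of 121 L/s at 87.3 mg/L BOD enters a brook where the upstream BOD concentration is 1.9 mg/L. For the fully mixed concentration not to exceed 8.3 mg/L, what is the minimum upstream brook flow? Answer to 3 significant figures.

Set C_mix = 8.3: (Q·1.900 + 121.0·87.30) / (Q + 121.0) = 8.3
→ Q = 121.0·(87.30 − 8.3)/(8.3 − 1.900) = 1494 L/s.

1490 L/s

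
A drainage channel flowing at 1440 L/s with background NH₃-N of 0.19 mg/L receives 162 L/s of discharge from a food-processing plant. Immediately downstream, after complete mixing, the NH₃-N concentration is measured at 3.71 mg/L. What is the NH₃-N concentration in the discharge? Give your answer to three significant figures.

Mass balance: 1440·0.1900 + 162.0·Cₑ = 1602·3.710
→ Cₑ = (1602·3.710 − 1440·0.1900) / 162.0 = 35.00 mg/L.

35.0 mg/L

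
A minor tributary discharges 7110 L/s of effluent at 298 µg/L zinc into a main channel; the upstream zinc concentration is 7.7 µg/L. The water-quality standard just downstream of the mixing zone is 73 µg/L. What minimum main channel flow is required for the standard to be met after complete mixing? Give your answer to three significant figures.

Set C_mix = 73: (Q·7.700 + 7110·298.0) / (Q + 7110) = 73
→ Q = 7110·(298.0 − 73)/(73 − 7.700) = 24500 L/s.

24500 L/s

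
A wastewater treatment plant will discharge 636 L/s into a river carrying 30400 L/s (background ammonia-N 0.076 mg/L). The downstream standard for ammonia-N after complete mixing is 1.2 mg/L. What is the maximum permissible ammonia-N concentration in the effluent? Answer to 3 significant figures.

54.9 mg/L

At the limit, (Qr·Cr + Qe·Cₑ)/(Qr + Qe) = 1.2:
Cₑ = (31040·1.2 − 30400·0.07600) / 636.0 = 54.93 mg/L.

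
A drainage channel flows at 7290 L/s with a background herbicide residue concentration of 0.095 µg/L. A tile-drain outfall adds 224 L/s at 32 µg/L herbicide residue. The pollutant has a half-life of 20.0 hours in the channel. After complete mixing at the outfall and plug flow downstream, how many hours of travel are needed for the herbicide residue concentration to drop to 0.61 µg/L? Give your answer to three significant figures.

15.6 h

Flow-weighted average: C = (7290·0.09500 + 224.0·32.00) / 7514 = 7861/7514 = 1.046 µg/L.
Half-life 20.0 h → k = ln 2 / 20.0 = 0.03466 h⁻¹ = 0.8318 d⁻¹.
1.046·exp(−k·t) = 0.61 → t = ln(1.046/0.61)/k = 56030 s = 15.56 h.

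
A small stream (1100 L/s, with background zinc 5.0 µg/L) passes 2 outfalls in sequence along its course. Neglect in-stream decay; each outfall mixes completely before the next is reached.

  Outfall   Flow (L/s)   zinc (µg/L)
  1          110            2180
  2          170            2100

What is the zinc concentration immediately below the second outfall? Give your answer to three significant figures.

436 µg/L

After outfall 1: Q = 1100 + 110.0 = 1210 L/s; C = (1100·5.000 + 110.0·2180)/1210 = 202.7 µg/L.
After outfall 2: Q = 1210 + 170.0 = 1380 L/s; C = (1210·202.7 + 170.0·2100)/1380 = 436.4 µg/L.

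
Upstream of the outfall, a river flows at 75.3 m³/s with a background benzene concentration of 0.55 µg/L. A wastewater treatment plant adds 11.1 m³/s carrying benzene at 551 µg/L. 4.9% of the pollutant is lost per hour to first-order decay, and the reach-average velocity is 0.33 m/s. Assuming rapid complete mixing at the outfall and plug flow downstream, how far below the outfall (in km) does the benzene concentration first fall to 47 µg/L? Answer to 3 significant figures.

9.84 km

Conservation of mass: C = (75.30·0.5500 + 11.10·551.0) / 86.40 = 6158/86.40 = 71.27 µg/L.
4.9%/h lost → k = −ln(1 − 0.049) = 0.05024 h⁻¹.
Set 71.27·exp(−k·t) = 47 → t = ln(71.27/47)/k = 29830 s = 8.286 h.
Distance = v·t = 0.33·29830 = 9844 m = 9.844 km.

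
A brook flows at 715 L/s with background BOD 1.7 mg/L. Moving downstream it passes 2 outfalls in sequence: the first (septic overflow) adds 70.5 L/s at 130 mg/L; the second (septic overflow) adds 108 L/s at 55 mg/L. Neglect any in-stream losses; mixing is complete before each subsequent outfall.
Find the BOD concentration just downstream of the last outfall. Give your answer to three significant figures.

After outfall 1: Q = 715.0 + 70.50 = 785.5 L/s; C = (715.0·1.700 + 70.50·130.0)/785.5 = 13.22 mg/L.
After outfall 2: Q = 785.5 + 108.0 = 893.5 L/s; C = (785.5·13.22 + 108.0·55.00)/893.5 = 18.27 mg/L.

18.3 mg/L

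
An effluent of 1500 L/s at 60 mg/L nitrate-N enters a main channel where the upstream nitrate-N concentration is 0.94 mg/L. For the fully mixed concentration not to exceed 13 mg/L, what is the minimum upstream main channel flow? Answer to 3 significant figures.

5850 L/s

Set C_mix = 13: (Q·0.9400 + 1500·60.00) / (Q + 1500) = 13
→ Q = 1500·(60.00 − 13)/(13 − 0.9400) = 5846 L/s.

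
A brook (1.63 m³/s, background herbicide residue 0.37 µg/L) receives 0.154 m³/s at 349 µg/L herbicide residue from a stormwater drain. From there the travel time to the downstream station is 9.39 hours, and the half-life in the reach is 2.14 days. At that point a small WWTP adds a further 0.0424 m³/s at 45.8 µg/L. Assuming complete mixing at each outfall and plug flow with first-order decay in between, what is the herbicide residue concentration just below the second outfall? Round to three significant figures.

Flow-weighted average: C = (1.630·0.3700 + 0.1540·349.0) / 1.784 = 54.35/1.784 = 30.46 µg/L; combined flow 1.784 m³/s.
Half-life 2.14 d → k = ln 2 / 2.14 = 0.3239 d⁻¹.
Decay over the reach: 30.46·exp(−kt) = 30.46·0.8810 = 26.84 µg/L.
At the second outfall, C = (1.784·26.84 + 0.04240·45.80) / (1.784 + 0.04240) = 27.28 µg/L.

27.3 µg/L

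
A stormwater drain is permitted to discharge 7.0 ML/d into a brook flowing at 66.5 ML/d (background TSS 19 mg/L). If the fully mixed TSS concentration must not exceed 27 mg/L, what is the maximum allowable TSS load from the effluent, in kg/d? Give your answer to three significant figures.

721 kg/d

Mass balance at the limit: 66.50·19.00 + 7.000·Cₑ = 73.50·27 → Cₑ = 103.0 mg/L.
7.000 ML/d = 0.08102 m³/s. Load = 0.08102 m³/s × 103.0 g/m³ × 86 400 s/d = 721.0 kg/d.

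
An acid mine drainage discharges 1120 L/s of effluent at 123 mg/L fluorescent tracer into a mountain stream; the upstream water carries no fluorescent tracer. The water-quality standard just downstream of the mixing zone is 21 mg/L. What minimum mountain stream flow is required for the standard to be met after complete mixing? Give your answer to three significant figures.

Set C_mix = 21: (Q·0 + 1120·123.0) / (Q + 1120) = 21
→ Q = 1120·(123.0 − 21)/(21 − 0) = 5440 L/s.

5440 L/s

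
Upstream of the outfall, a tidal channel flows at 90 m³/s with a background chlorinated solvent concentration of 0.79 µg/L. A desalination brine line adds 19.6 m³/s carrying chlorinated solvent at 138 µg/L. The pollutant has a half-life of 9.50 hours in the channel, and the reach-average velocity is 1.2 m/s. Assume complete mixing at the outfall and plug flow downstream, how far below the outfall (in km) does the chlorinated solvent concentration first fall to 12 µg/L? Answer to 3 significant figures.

Mass balance: C = (90.00·0.7900 + 19.60·138.0) / 109.6 = 2776/109.6 = 25.33 µg/L.
Half-life 9.50 h → k = ln 2 / 9.50 = 0.07296 h⁻¹ = 1.751 d⁻¹.
Set 25.33·exp(−k·t) = 12 → t = ln(25.33/12)/k = 36860 s = 10.24 h.
Distance = v·t = 1.2·36860 = 44230 m = 44.23 km.

44.2 km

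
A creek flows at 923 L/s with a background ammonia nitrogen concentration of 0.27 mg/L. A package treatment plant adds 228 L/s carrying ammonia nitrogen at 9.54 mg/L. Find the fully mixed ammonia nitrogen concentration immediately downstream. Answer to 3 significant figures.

2.11 mg/L

Conservation of mass: C = (923.0·0.2700 + 228.0·9.540) / 1151 = 2424/1151 = 2.106 mg/L.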